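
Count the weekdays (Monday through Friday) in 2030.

261

2030-01-01 is a Tuesday.
From 2030-01-01 to 2030-12-31 is 365 days inclusive.
365 = 7 × 52 + 1, so there are 52 full weeks plus 1 extra day.
Each full week contributes 5 weekdays (Mon–Fri): 52 × 5 = 260.
The 1 extra day is Tuesday — 1 of them qualifies.
Total: 260 + 1 = 261.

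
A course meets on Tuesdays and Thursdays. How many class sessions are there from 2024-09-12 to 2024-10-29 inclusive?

2024-09-12 is a Thursday.
From 2024-09-12 to 2024-10-29 is 48 days inclusive.
48 = 7 × 6 + 6, so there are 6 full weeks plus 6 extra days.
Each full week contributes 2 days from the set (Tue, Thu): 6 × 2 = 12.
The 6 extra days are Thu, Fri, Sat, Sun, Mon, Tue — 2 of them qualify.
Total: 12 + 2 = 14.

14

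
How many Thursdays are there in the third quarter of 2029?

13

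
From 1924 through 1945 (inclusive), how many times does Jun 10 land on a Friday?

3

Day of week of June 10 in each year:
1924: Tue, 1925: Wed, 1926: Thu, 1927: Fri ✓, 1928: Sun, 1929: Mon, 1930: Tue, 1931: Wed, 1932: Fri ✓, 1933: Sat, 1934: Sun, 1935: Mon, 1936: Wed, 1937: Thu, 1938: Fri ✓, 1939: Sat, 1940: Mon, 1941: Tue, 1942: Wed, 1943: Thu, 1944: Sat, 1945: Sun
Fridays: 1927, 1932, 1938.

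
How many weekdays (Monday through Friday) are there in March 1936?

22

1936-03-01 is a Sunday.
The range spans 31 days (inclusive of both endpoints).
31 = 7 × 4 + 3, so there are 4 full weeks plus 3 extra days.
Each full week contributes 5 weekdays (Mon–Fri): 4 × 5 = 20.
The 3 extra days are Sun, Mon, Tue — 2 of them qualify.
Total: 20 + 2 = 22.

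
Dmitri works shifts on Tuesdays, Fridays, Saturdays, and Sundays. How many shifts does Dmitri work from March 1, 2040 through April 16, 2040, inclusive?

March 1, 2040 is a Thursday.
That's 47 days from start to end, counting both.
47 = 7 × 6 + 5, so there are 6 full weeks plus 5 extra days.
Each full week contributes 4 days from the set (Tue, Fri, Sat, Sun): 6 × 4 = 24.
The 5 extra days are Thu, Fri, Sat, Sun, Mon — 3 of them qualify.
Total: 24 + 3 = 27.

27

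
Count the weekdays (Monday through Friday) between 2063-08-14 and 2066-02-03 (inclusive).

647 weekdays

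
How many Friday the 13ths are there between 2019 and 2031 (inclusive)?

Friday-the-13ths by year:
2019: Sep, Dec
2020: Mar, Nov
2021: Aug
2022: May
2023: Jan, Oct
2024: Sep, Dec
2025: Jun
2026: Feb, Mar, Nov
2027: Aug
2028: Oct
2029: Apr, Jul
2030: Sep, Dec
2031: Jun

21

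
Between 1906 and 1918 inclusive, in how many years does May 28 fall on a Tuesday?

Day of week of May 28 in each year:
1906: Mon, 1907: Tue ✓, 1908: Thu, 1909: Fri, 1910: Sat, 1911: Sun, 1912: Tue ✓, 1913: Wed, 1914: Thu, 1915: Fri, 1916: Sun, 1917: Mon, 1918: Tue ✓
Tuesdays: 1907, 1912, 1918.

3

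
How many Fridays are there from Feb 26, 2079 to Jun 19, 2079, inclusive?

16

Feb 26, 2079 is a Sunday.
That's 114 days from start to end, counting both.
114 = 7 × 16 + 2, so there are 16 full weeks plus 2 extra days.
Each full week contributes one Friday: 16 so far.
The 2 extra days are Sun, Mon — none qualify.
Total: 16 + 0 = 16.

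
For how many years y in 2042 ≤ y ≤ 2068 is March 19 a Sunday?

4

Day of week of March 19 in each year:
2042: Wed, 2043: Thu, 2044: Sat, 2045: Sun ✓, 2046: Mon, 2047: Tue, 2048: Thu, 2049: Fri, 2050: Sat, 2051: Sun ✓, 2052: Tue, 2053: Wed, 2054: Thu, 2055: Fri, 2056: Sun ✓, 2057: Mon, 2058: Tue, 2059: Wed, 2060: Fri, 2061: Sat, 2062: Sun ✓, 2063: Mon, 2064: Wed, 2065: Thu, 2066: Fri, 2067: Sat, 2068: Mon
Sundays: 2045, 2051, 2056, 2062.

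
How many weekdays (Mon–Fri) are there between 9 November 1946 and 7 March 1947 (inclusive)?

85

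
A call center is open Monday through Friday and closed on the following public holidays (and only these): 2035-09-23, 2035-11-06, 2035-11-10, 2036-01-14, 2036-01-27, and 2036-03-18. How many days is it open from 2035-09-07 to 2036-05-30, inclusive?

2035-09-07 is a Friday.
From 2035-09-07 to 2036-05-30 is 267 days inclusive.
267 = 7 × 38 + 1, so there are 38 full weeks plus 1 extra day.
Each full week contributes 5 weekdays (Mon–Fri): 38 × 5 = 190.
The 1 extra day is Fri — 1 of them qualifies.
Total: 190 + 1 = 191.
Holidays: 2035-09-23 (Sun); 2035-11-06 (Tue); 2035-11-10 (Sat); 2036-01-14 (Mon); 2036-01-27 (Sun); 2036-03-18 (Tue).
3 of the 6 holidays fall on weekdays; the rest are weekends and were already excluded.
Business days: 191 − 3 = 188.

188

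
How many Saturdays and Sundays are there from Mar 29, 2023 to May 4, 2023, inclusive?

Mar 29, 2023 is a Wednesday.
That's 37 days from start to end, counting both.
37 = 7 × 5 + 2, so there are 5 full weeks plus 2 extra days.
Each full week contributes 2 weekend days (Sat, Sun): 5 × 2 = 10.
The 2 extra days are Wed, Thu — none qualify.
Total: 10 + 0 = 10.

10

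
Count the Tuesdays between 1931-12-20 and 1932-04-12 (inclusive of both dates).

1931-12-20 is a Sunday.
The range spans 115 days (inclusive of both endpoints).
115 = 7 × 16 + 3, so there are 16 full weeks plus 3 extra days.
Each full week contributes one Tuesday: 16 so far.
The 3 extra days are Sunday, Monday, Tuesday — 1 of them qualifies.
Total: 16 + 1 = 17.

17 Tuesdays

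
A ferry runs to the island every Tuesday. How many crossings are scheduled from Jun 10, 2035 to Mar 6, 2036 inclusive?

Jun 10, 2035 is a Sunday.
The range spans 271 days (inclusive of both endpoints).
271 = 7 × 38 + 5, so there are 38 full weeks plus 5 extra days.
Each full week contributes one Tuesday: 38 so far.
The 5 extra days are Sun, Mon, Tue, Wed, Thu — 1 of them qualifies.
Total: 38 + 1 = 39.

39 Tuesdays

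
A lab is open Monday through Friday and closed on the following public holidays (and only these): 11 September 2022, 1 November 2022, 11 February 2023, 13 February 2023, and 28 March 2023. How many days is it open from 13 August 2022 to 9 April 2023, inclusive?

13 August 2022 is a Saturday.
From 13 August 2022 to 9 April 2023 is 240 days inclusive.
240 = 7 × 34 + 2, so there are 34 full weeks plus 2 extra days.
Each full week contributes 5 weekdays (Mon–Fri): 34 × 5 = 170.
The 2 extra days are Saturday, Sunday — none qualify.
Total: 170 + 0 = 170.
Holidays: 11 September 2022 (Sun); 1 November 2022 (Tue); 11 February 2023 (Sat); 13 February 2023 (Mon); 28 March 2023 (Tue).
3 of the 5 holidays fall on weekdays; the rest are weekends and were already excluded.
Business days: 170 − 3 = 167.

167 business days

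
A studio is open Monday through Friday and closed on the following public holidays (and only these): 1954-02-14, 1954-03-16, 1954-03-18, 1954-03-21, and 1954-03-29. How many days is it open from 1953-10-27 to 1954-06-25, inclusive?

1953-10-27 is a Tuesday.
From 1953-10-27 to 1954-06-25 is 242 days inclusive.
242 = 7 × 34 + 4, so there are 34 full weeks plus 4 extra days.
Each full week contributes 5 weekdays (Mon–Fri): 34 × 5 = 170.
The 4 extra days are Tue, Wed, Thu, Fri — 4 of them qualify.
Total: 170 + 4 = 174.
Holidays: 1954-02-14 (Sun); 1954-03-16 (Tue); 1954-03-18 (Thu); 1954-03-21 (Sun); 1954-03-29 (Mon).
3 of the 5 holidays fall on weekdays; the rest are weekends and were already excluded.
Business days: 174 − 3 = 171.

171 business days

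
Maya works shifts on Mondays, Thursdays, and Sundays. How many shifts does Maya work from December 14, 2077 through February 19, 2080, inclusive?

342

December 14, 2077 is a Tuesday.
The range spans 798 days (inclusive of both endpoints).
798 = 7 × 114, so the span is exactly 114 full weeks.
Each full week contributes 3 days from the set (Mon, Thu, Sun): 114 × 3 = 342.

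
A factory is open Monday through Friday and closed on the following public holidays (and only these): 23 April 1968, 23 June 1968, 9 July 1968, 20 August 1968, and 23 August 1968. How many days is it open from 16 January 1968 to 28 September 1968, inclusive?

180

16 January 1968 is a Tuesday.
That's 257 days from start to end, counting both.
257 = 7 × 36 + 5, so there are 36 full weeks plus 5 extra days.
Each full week contributes 5 weekdays (Mon–Fri): 36 × 5 = 180.
The 5 extra days are Tue, Wed, Thu, Fri, Sat — 4 of them qualify.
Total: 180 + 4 = 184.
Holidays: 23 April 1968 (Tue); 23 June 1968 (Sun); 9 July 1968 (Tue); 20 August 1968 (Tue); 23 August 1968 (Fri).
4 of the 5 holidays fall on weekdays; the rest are weekends and were already excluded.
Business days: 184 − 4 = 180.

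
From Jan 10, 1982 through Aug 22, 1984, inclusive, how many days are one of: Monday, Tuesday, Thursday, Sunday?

547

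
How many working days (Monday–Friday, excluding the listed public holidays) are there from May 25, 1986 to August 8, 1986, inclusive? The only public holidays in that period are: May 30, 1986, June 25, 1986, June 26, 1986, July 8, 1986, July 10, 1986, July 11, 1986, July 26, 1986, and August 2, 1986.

May 25, 1986 is a Sunday.
That's 76 days from start to end, counting both.
76 = 7 × 10 + 6, so there are 10 full weeks plus 6 extra days.
Each full week contributes 5 weekdays (Mon–Fri): 10 × 5 = 50.
The 6 extra days are Sunday, Monday, Tuesday, Wednesday, Thursday, Friday — 5 of them qualify.
Total: 50 + 5 = 55.
Holidays: May 30, 1986 (Fri); June 25, 1986 (Wed); June 26, 1986 (Thu); July 8, 1986 (Tue); July 10, 1986 (Thu); July 11, 1986 (Fri); July 26, 1986 (Sat); August 2, 1986 (Sat).
6 of the 8 holidays fall on weekdays; the rest are weekends and were already excluded.
Business days: 55 − 6 = 49.

49 working days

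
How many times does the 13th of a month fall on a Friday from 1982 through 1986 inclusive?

8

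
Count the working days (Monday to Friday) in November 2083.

November 1, 2083 is a Monday.
From November 1, 2083 to November 30, 2083 is 30 days inclusive.
30 = 7 × 4 + 2, so there are 4 full weeks plus 2 extra days.
Each full week contributes 5 weekdays (Mon–Fri): 4 × 5 = 20.
The 2 extra days are Monday, Tuesday — 2 of them qualify.
Total: 20 + 2 = 22.

22 weekdays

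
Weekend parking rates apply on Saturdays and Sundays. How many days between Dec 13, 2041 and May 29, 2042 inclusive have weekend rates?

48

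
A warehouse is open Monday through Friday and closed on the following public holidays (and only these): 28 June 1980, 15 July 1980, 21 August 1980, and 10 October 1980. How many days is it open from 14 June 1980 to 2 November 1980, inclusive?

97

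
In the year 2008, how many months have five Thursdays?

A month has five Thursdays exactly when Thursday falls within its first (length − 28) days.
Jan: 31 days, starts Tue → 5 of Tue, Wed, Thu ✓
Feb: 29 days, starts Fri → 5 of Fri
Mar: 31 days, starts Sat → 5 of Sat, Sun, Mon
Apr: 30 days, starts Tue → 5 of Tue, Wed
May: 31 days, starts Thu → 5 of Thu, Fri, Sat ✓
Jun: 30 days, starts Sun → 5 of Sun, Mon
Jul: 31 days, starts Tue → 5 of Tue, Wed, Thu ✓
Aug: 31 days, starts Fri → 5 of Fri, Sat, Sun
Sep: 30 days, starts Mon → 5 of Mon, Tue
Oct: 31 days, starts Wed → 5 of Wed, Thu, Fri ✓
Nov: 30 days, starts Sat → 5 of Sat, Sun
Dec: 31 days, starts Mon → 5 of Mon, Tue, Wed
Months with five Thursdays: Jan, May, Jul, Oct.

4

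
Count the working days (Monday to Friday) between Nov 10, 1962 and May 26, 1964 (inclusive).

Nov 10, 1962 is a Saturday.
That's 564 days from start to end, counting both.
564 = 7 × 80 + 4, so there are 80 full weeks plus 4 extra days.
Each full week contributes 5 weekdays (Mon–Fri): 80 × 5 = 400.
The 4 extra days are Saturday, Sunday, Monday, Tuesday — 2 of them qualify.
Total: 400 + 2 = 402.

402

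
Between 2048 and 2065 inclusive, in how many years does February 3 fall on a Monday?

Day of week of February 3 in each year:
2048: Mon ✓, 2049: Wed, 2050: Thu, 2051: Fri, 2052: Sat, 2053: Mon ✓, 2054: Tue, 2055: Wed, 2056: Thu, 2057: Sat, 2058: Sun, 2059: Mon ✓, 2060: Tue, 2061: Thu, 2062: Fri, 2063: Sat, 2064: Sun, 2065: Tue
Mondays: 2048, 2053, 2059.

3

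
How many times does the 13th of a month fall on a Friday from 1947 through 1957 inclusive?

Friday-the-13ths by year:
1947: Jun
1948: Feb, Aug
1949: May
1950: Jan, Oct
1951: Apr, Jul
1952: Jun
1953: Feb, Mar, Nov
1954: Aug
1955: May
1956: Jan, Apr, Jul
1957: Sep, Dec

19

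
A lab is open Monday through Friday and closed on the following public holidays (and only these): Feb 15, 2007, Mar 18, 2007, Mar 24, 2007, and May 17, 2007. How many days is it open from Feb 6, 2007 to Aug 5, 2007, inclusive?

127

Feb 6, 2007 is a Tuesday.
From Feb 6, 2007 to Aug 5, 2007 is 181 days inclusive.
181 = 7 × 25 + 6, so there are 25 full weeks plus 6 extra days.
Each full week contributes 5 weekdays (Mon–Fri): 25 × 5 = 125.
The 6 extra days are Tue, Wed, Thu, Fri, Sat, Sun — 4 of them qualify.
Total: 125 + 4 = 129.
Holidays: Feb 15, 2007 (Thu); Mar 18, 2007 (Sun); Mar 24, 2007 (Sat); May 17, 2007 (Thu).
2 of the 4 holidays fall on weekdays; the rest are weekends and were already excluded.
Business days: 129 − 2 = 127.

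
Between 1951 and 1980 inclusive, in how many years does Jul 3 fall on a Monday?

Day of week of July 3 in each year:
1951: Tue, 1952: Thu, 1953: Fri, 1954: Sat, 1955: Sun, 1956: Tue, 1957: Wed, 1958: Thu, 1959: Fri, 1960: Sun, 1961: Mon ✓, 1962: Tue, 1963: Wed, 1964: Fri, 1965: Sat, 1966: Sun, 1967: Mon ✓, 1968: Wed, 1969: Thu, 1970: Fri, 1971: Sat, 1972: Mon ✓, 1973: Tue, 1974: Wed, 1975: Thu, 1976: Sat, 1977: Sun, 1978: Mon ✓, 1979: Tue, 1980: Thu
Mondays: 1961, 1967, 1972, 1978.

4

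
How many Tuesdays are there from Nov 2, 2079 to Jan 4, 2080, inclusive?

Nov 2, 2079 is a Thursday.
That's 64 days from start to end, counting both.
64 = 7 × 9 + 1, so there are 9 full weeks plus 1 extra day.
Each full week contributes one Tuesday: 9 so far.
The 1 extra day is Thursday — none qualify.
Total: 9 + 0 = 9.

9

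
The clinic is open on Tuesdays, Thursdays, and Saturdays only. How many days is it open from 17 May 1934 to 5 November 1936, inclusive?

388

17 May 1934 is a Thursday.
That's 904 days from start to end, counting both.
904 = 7 × 129 + 1, so there are 129 full weeks plus 1 extra day.
Each full week contributes 3 days from the set (Tue, Thu, Sat): 129 × 3 = 387.
The 1 extra day is Thursday — 1 of them qualifies.
Total: 387 + 1 = 388.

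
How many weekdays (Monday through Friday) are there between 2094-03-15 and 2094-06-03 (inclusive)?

2094-03-15 is a Monday.
From 2094-03-15 to 2094-06-03 is 81 days inclusive.
81 = 7 × 11 + 4, so there are 11 full weeks plus 4 extra days.
Each full week contributes 5 weekdays (Mon–Fri): 11 × 5 = 55.
The 4 extra days are Monday, Tuesday, Wednesday, Thursday — 4 of them qualify.
Total: 55 + 4 = 59.

59 weekdays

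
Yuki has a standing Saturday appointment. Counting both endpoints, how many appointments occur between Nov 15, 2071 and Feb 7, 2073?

64 Saturdays

Nov 15, 2071 is a Sunday.
From Nov 15, 2071 to Feb 7, 2073 is 451 days inclusive.
451 = 7 × 64 + 3, so there are 64 full weeks plus 3 extra days.
Each full week contributes one Saturday: 64 so far.
The 3 extra days are Sunday, Monday, Tuesday — none qualify.
Total: 64 + 0 = 64.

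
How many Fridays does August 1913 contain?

Aug 1, 1913 is a Friday.
That's 31 days from start to end, counting both.
31 = 7 × 4 + 3, so there are 4 full weeks plus 3 extra days.
Each full week contributes one Friday: 4 so far.
The 3 extra days are Fri, Sat, Sun — 1 of them qualifies.
Total: 4 + 1 = 5.

5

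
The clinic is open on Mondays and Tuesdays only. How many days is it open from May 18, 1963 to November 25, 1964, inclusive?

160

May 18, 1963 is a Saturday.
From May 18, 1963 to November 25, 1964 is 558 days inclusive.
558 = 7 × 79 + 5, so there are 79 full weeks plus 5 extra days.
Each full week contributes 2 days from the set (Mon, Tue): 79 × 2 = 158.
The 5 extra days are Sat, Sun, Mon, Tue, Wed — 2 of them qualify.
Total: 158 + 2 = 160.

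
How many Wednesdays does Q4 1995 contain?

October 1, 1995 is a Sunday.
That's 92 days from start to end, counting both.
92 = 7 × 13 + 1, so there are 13 full weeks plus 1 extra day.
Each full week contributes one Wednesday: 13 so far.
The 1 extra day is Sun — none qualify.
Total: 13 + 0 = 13.

13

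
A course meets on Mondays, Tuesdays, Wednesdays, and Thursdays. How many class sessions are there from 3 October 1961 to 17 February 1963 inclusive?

3 October 1961 is a Tuesday.
That's 503 days from start to end, counting both.
503 = 7 × 71 + 6, so there are 71 full weeks plus 6 extra days.
Each full week contributes 4 days from the set (Mon, Tue, Wed, Thu): 71 × 4 = 284.
The 6 extra days are Tue, Wed, Thu, Fri, Sat, Sun — 3 of them qualify.
Total: 284 + 3 = 287.

287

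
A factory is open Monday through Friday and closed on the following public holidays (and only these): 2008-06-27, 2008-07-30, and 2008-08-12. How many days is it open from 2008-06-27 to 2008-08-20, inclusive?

36 working days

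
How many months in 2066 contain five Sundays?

4

A month has five Sundays exactly when Sunday falls within its first (length − 28) days.
Jan: 31 days, starts Fri → 5 of Fri, Sat, Sun ✓
Feb: 28 days, starts Mon → 5 of (none)
Mar: 31 days, starts Mon → 5 of Mon, Tue, Wed
Apr: 30 days, starts Thu → 5 of Thu, Fri
May: 31 days, starts Sat → 5 of Sat, Sun, Mon ✓
Jun: 30 days, starts Tue → 5 of Tue, Wed
Jul: 31 days, starts Thu → 5 of Thu, Fri, Sat
Aug: 31 days, starts Sun → 5 of Sun, Mon, Tue ✓
Sep: 30 days, starts Wed → 5 of Wed, Thu
Oct: 31 days, starts Fri → 5 of Fri, Sat, Sun ✓
Nov: 30 days, starts Mon → 5 of Mon, Tue
Dec: 31 days, starts Wed → 5 of Wed, Thu, Fri
Months with five Sundays: Jan, May, Aug, Oct.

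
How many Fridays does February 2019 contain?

2019-02-01 is a Friday.
From 2019-02-01 to 2019-02-28 is 28 days inclusive.
28 = 7 × 4, so the span is exactly 4 full weeks.
Each full week contributes one Friday: 4 so far.

4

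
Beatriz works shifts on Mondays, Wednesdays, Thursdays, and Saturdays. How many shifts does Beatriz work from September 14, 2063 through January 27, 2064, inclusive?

77

September 14, 2063 is a Friday.
That's 136 days from start to end, counting both.
136 = 7 × 19 + 3, so there are 19 full weeks plus 3 extra days.
Each full week contributes 4 days from the set (Mon, Wed, Thu, Sat): 19 × 4 = 76.
The 3 extra days are Fri, Sat, Sun — 1 of them qualifies.
Total: 76 + 1 = 77.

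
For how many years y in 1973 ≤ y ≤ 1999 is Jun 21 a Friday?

Day of week of June 21 in each year:
1973: Thu, 1974: Fri ✓, 1975: Sat, 1976: Mon, 1977: Tue, 1978: Wed, 1979: Thu, 1980: Sat, 1981: Sun, 1982: Mon, 1983: Tue, 1984: Thu, 1985: Fri ✓, 1986: Sat, 1987: Sun, 1988: Tue, 1989: Wed, 1990: Thu, 1991: Fri ✓, 1992: Sun, 1993: Mon, 1994: Tue, 1995: Wed, 1996: Fri ✓, 1997: Sat, 1998: Sun, 1999: Mon
Fridays: 1974, 1985, 1991, 1996.

4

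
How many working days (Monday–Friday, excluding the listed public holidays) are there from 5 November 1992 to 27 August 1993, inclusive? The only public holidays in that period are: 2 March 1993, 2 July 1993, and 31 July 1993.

5 November 1992 is a Thursday.
The range spans 296 days (inclusive of both endpoints).
296 = 7 × 42 + 2, so there are 42 full weeks plus 2 extra days.
Each full week contributes 5 weekdays (Mon–Fri): 42 × 5 = 210.
The 2 extra days are Thursday, Friday — 2 of them qualify.
Total: 210 + 2 = 212.
Holidays: 2 March 1993 (Tue); 2 July 1993 (Fri); 31 July 1993 (Sat).
2 of the 3 holidays fall on weekdays; the rest are weekends and were already excluded.
Business days: 212 − 2 = 210.

210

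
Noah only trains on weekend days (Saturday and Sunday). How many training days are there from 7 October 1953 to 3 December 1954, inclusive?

120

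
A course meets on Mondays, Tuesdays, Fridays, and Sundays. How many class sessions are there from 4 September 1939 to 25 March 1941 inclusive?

326

4 September 1939 is a Monday.
From 4 September 1939 to 25 March 1941 is 569 days inclusive.
569 = 7 × 81 + 2, so there are 81 full weeks plus 2 extra days.
Each full week contributes 4 days from the set (Mon, Tue, Fri, Sun): 81 × 4 = 324.
The 2 extra days are Monday, Tuesday — 2 of them qualify.
Total: 324 + 2 = 326.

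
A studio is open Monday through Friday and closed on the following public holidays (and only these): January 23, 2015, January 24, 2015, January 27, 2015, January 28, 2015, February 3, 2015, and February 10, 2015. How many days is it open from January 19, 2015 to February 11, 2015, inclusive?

January 19, 2015 is a Monday.
From January 19, 2015 to February 11, 2015 is 24 days inclusive.
24 = 7 × 3 + 3, so there are 3 full weeks plus 3 extra days.
Each full week contributes 5 weekdays (Mon–Fri): 3 × 5 = 15.
The 3 extra days are Mon, Tue, Wed — 3 of them qualify.
Total: 15 + 3 = 18.
Holidays: January 23, 2015 (Fri); January 24, 2015 (Sat); January 27, 2015 (Tue); January 28, 2015 (Wed); February 3, 2015 (Tue); February 10, 2015 (Tue).
5 of the 6 holidays fall on weekdays; the rest are weekends and were already excluded.
Business days: 18 − 5 = 13.

13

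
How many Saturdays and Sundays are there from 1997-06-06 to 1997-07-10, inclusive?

10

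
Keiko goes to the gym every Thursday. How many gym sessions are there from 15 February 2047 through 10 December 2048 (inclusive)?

15 February 2047 is a Friday.
That's 665 days from start to end, counting both.
665 = 7 × 95, so the span is exactly 95 full weeks.
Each full week contributes one Thursday: 95 so far.
Total: 95.

95 Thursdays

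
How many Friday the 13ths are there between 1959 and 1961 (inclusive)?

6

Friday-the-13ths by year:
1959: Feb, Mar, Nov
1960: May
1961: Jan, Oct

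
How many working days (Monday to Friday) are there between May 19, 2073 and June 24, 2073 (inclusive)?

26

May 19, 2073 is a Friday.
From May 19, 2073 to June 24, 2073 is 37 days inclusive.
37 = 7 × 5 + 2, so there are 5 full weeks plus 2 extra days.
Each full week contributes 5 weekdays (Mon–Fri): 5 × 5 = 25.
The 2 extra days are Friday, Saturday — 1 of them qualifies.
Total: 25 + 1 = 26.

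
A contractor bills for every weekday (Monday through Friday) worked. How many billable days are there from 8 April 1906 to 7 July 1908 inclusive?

587

8 April 1906 is a Sunday.
From 8 April 1906 to 7 July 1908 is 822 days inclusive.
822 = 7 × 117 + 3, so there are 117 full weeks plus 3 extra days.
Each full week contributes 5 weekdays (Mon–Fri): 117 × 5 = 585.
The 3 extra days are Sun, Mon, Tue — 2 of them qualify.
Total: 585 + 2 = 587.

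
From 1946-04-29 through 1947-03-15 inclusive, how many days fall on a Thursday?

1946-04-29 is a Monday.
The range spans 321 days (inclusive of both endpoints).
321 = 7 × 45 + 6, so there are 45 full weeks plus 6 extra days.
Each full week contributes one Thursday: 45 so far.
The 6 extra days are Mon, Tue, Wed, Thu, Fri, Sat — 1 of them qualifies.
Total: 45 + 1 = 46.

46 Thursdays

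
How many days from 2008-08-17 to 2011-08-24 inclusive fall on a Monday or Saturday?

315

2008-08-17 is a Sunday.
The range spans 1103 days (inclusive of both endpoints).
1103 = 7 × 157 + 4, so there are 157 full weeks plus 4 extra days.
Each full week contributes 2 days from the set (Mon, Sat): 157 × 2 = 314.
The 4 extra days are Sunday, Monday, Tuesday, Wednesday — 1 of them qualifies.
Total: 314 + 1 = 315.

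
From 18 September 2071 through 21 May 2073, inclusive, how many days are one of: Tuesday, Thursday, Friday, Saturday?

18 September 2071 is a Friday.
From 18 September 2071 to 21 May 2073 is 612 days inclusive.
612 = 7 × 87 + 3, so there are 87 full weeks plus 3 extra days.
Each full week contributes 4 days from the set (Tue, Thu, Fri, Sat): 87 × 4 = 348.
The 3 extra days are Friday, Saturday, Sunday — 2 of them qualify.
Total: 348 + 2 = 350.

350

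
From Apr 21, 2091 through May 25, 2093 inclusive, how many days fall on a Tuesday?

109

Apr 21, 2091 is a Saturday.
From Apr 21, 2091 to May 25, 2093 is 766 days inclusive.
766 = 7 × 109 + 3, so there are 109 full weeks plus 3 extra days.
Each full week contributes one Tuesday: 109 so far.
The 3 extra days are Saturday, Sunday, Monday — none qualify.
Total: 109 + 0 = 109.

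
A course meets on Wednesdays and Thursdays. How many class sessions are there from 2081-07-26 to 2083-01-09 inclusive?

152

2081-07-26 is a Saturday.
From 2081-07-26 to 2083-01-09 is 533 days inclusive.
533 = 7 × 76 + 1, so there are 76 full weeks plus 1 extra day.
Each full week contributes 2 days from the set (Wed, Thu): 76 × 2 = 152.
The 1 extra day is Sat — none qualify.
Total: 152 + 0 = 152.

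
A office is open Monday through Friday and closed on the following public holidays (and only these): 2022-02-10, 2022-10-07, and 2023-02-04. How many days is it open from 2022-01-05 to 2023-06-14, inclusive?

374 business days

2022-01-05 is a Wednesday.
From 2022-01-05 to 2023-06-14 is 526 days inclusive.
526 = 7 × 75 + 1, so there are 75 full weeks plus 1 extra day.
Each full week contributes 5 weekdays (Mon–Fri): 75 × 5 = 375.
The 1 extra day is Wednesday — 1 of them qualifies.
Total: 375 + 1 = 376.
Holidays: 2022-02-10 (Thu); 2022-10-07 (Fri); 2023-02-04 (Sat).
2 of the 3 holidays fall on weekdays; the rest are weekends and were already excluded.
Business days: 376 − 2 = 374.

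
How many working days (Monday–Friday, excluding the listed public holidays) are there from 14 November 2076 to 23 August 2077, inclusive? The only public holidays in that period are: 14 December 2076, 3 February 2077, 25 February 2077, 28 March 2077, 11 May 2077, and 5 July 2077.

196

14 November 2076 is a Saturday.
From 14 November 2076 to 23 August 2077 is 283 days inclusive.
283 = 7 × 40 + 3, so there are 40 full weeks plus 3 extra days.
Each full week contributes 5 weekdays (Mon–Fri): 40 × 5 = 200.
The 3 extra days are Saturday, Sunday, Monday — 1 of them qualifies.
Total: 200 + 1 = 201.
Holidays: 14 December 2076 (Mon); 3 February 2077 (Wed); 25 February 2077 (Thu); 28 March 2077 (Sun); 11 May 2077 (Tue); 5 July 2077 (Mon).
5 of the 6 holidays fall on weekdays; the rest are weekends and were already excluded.
Business days: 201 − 5 = 196.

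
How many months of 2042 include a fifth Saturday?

A month has five Saturdays exactly when Saturday falls within its first (length − 28) days.
Jan: 31 days, starts Wed → 5 of Wed, Thu, Fri
Feb: 28 days, starts Sat → 5 of (none)
Mar: 31 days, starts Sat → 5 of Sat, Sun, Mon ✓
Apr: 30 days, starts Tue → 5 of Tue, Wed
May: 31 days, starts Thu → 5 of Thu, Fri, Sat ✓
Jun: 30 days, starts Sun → 5 of Sun, Mon
Jul: 31 days, starts Tue → 5 of Tue, Wed, Thu
Aug: 31 days, starts Fri → 5 of Fri, Sat, Sun ✓
Sep: 30 days, starts Mon → 5 of Mon, Tue
Oct: 31 days, starts Wed → 5 of Wed, Thu, Fri
Nov: 30 days, starts Sat → 5 of Sat, Sun ✓
Dec: 31 days, starts Mon → 5 of Mon, Tue, Wed
Months with five Saturdays: Mar, May, Aug, Nov.

4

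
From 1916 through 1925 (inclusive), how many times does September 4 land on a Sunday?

Day of week of September 4 in each year:
1916: Mon, 1917: Tue, 1918: Wed, 1919: Thu, 1920: Sat, 1921: Sun ✓, 1922: Mon, 1923: Tue, 1924: Thu, 1925: Fri
Sundays: 1921.

1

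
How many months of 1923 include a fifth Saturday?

4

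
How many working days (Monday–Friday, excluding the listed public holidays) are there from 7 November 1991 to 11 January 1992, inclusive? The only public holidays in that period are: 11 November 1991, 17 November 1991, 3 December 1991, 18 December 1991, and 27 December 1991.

43

7 November 1991 is a Thursday.
The range spans 66 days (inclusive of both endpoints).
66 = 7 × 9 + 3, so there are 9 full weeks plus 3 extra days.
Each full week contributes 5 weekdays (Mon–Fri): 9 × 5 = 45.
The 3 extra days are Thursday, Friday, Saturday — 2 of them qualify.
Total: 45 + 2 = 47.
Holidays: 11 November 1991 (Mon); 17 November 1991 (Sun); 3 December 1991 (Tue); 18 December 1991 (Wed); 27 December 1991 (Fri).
4 of the 5 holidays fall on weekdays; the rest are weekends and were already excluded.
Business days: 47 − 4 = 43.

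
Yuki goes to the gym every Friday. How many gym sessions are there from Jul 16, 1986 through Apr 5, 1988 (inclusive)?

90 Fridays

Jul 16, 1986 is a Wednesday.
That's 630 days from start to end, counting both.
630 = 7 × 90, so the span is exactly 90 full weeks.
Each full week contributes one Friday: 90 so far.
Total: 90.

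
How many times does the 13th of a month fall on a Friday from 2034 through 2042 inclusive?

Friday-the-13ths by year:
2034: Jan, Oct
2035: Apr, Jul
2036: Jun
2037: Feb, Mar, Nov
2038: Aug
2039: May
2040: Jan, Apr, Jul
2041: Sep, Dec
2042: Jun

16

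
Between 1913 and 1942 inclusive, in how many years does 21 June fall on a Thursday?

Day of week of June 21 in each year:
1913: Sat, 1914: Sun, 1915: Mon, 1916: Wed, 1917: Thu ✓, 1918: Fri, 1919: Sat, 1920: Mon, 1921: Tue, 1922: Wed, 1923: Thu ✓, 1924: Sat, 1925: Sun, 1926: Mon, 1927: Tue, 1928: Thu ✓, 1929: Fri, 1930: Sat, 1931: Sun, 1932: Tue, 1933: Wed, 1934: Thu ✓, 1935: Fri, 1936: Sun, 1937: Mon, 1938: Tue, 1939: Wed, 1940: Fri, 1941: Sat, 1942: Sun
Thursdays: 1917, 1923, 1928, 1934.

4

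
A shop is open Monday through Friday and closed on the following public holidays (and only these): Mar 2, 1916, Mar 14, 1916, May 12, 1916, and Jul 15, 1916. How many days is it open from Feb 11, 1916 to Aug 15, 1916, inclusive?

130

Feb 11, 1916 is a Friday.
The range spans 187 days (inclusive of both endpoints).
187 = 7 × 26 + 5, so there are 26 full weeks plus 5 extra days.
Each full week contributes 5 weekdays (Mon–Fri): 26 × 5 = 130.
The 5 extra days are Fri, Sat, Sun, Mon, Tue — 3 of them qualify.
Total: 130 + 3 = 133.
Holidays: Mar 2, 1916 (Thu); Mar 14, 1916 (Tue); May 12, 1916 (Fri); Jul 15, 1916 (Sat).
3 of the 4 holidays fall on weekdays; the rest are weekends and were already excluded.
Business days: 133 − 3 = 130.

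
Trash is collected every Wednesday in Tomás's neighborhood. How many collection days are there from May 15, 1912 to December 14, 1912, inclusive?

May 15, 1912 is a Wednesday.
The range spans 214 days (inclusive of both endpoints).
214 = 7 × 30 + 4, so there are 30 full weeks plus 4 extra days.
Each full week contributes one Wednesday: 30 so far.
The 4 extra days are Wed, Thu, Fri, Sat — 1 of them qualifies.
Total: 30 + 1 = 31.

31 Wednesdays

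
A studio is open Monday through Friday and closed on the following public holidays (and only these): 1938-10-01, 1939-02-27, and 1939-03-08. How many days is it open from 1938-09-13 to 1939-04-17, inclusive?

1938-09-13 is a Tuesday.
The range spans 217 days (inclusive of both endpoints).
217 = 7 × 31, so the span is exactly 31 full weeks.
Each full week contributes 5 weekdays (Mon–Fri): 31 × 5 = 155.
Holidays: 1938-10-01 (Sat); 1939-02-27 (Mon); 1939-03-08 (Wed).
2 of the 3 holidays fall on weekdays; the rest are weekends and were already excluded.
Business days: 155 − 2 = 153.

153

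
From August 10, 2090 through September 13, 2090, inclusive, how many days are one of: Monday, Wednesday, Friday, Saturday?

August 10, 2090 is a Thursday.
That's 35 days from start to end, counting both.
35 = 7 × 5, so the span is exactly 5 full weeks.
Each full week contributes 4 days from the set (Mon, Wed, Fri, Sat): 5 × 4 = 20.

20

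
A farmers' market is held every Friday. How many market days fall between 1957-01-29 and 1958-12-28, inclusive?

100

1957-01-29 is a Tuesday.
From 1957-01-29 to 1958-12-28 is 699 days inclusive.
699 = 7 × 99 + 6, so there are 99 full weeks plus 6 extra days.
Each full week contributes one Friday: 99 so far.
The 6 extra days are Tue, Wed, Thu, Fri, Sat, Sun — 1 of them qualifies.
Total: 99 + 1 = 100.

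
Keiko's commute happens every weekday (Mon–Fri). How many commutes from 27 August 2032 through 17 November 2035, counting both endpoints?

841

27 August 2032 is a Friday.
That's 1178 days from start to end, counting both.
1178 = 7 × 168 + 2, so there are 168 full weeks plus 2 extra days.
Each full week contributes 5 weekdays (Mon–Fri): 168 × 5 = 840.
The 2 extra days are Friday, Saturday — 1 of them qualifies.
Total: 840 + 1 = 841.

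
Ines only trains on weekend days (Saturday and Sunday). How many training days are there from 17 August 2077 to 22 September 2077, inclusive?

17 August 2077 is a Tuesday.
That's 37 days from start to end, counting both.
37 = 7 × 5 + 2, so there are 5 full weeks plus 2 extra days.
Each full week contributes 2 weekend days (Sat, Sun): 5 × 2 = 10.
The 2 extra days are Tuesday, Wednesday — none qualify.
Total: 10 + 0 = 10.

10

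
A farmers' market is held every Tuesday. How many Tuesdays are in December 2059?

5

December 1, 2059 is a Monday.
The range spans 31 days (inclusive of both endpoints).
31 = 7 × 4 + 3, so there are 4 full weeks plus 3 extra days.
Each full week contributes one Tuesday: 4 so far.
The 3 extra days are Mon, Tue, Wed — 1 of them qualifies.
Total: 4 + 1 = 5.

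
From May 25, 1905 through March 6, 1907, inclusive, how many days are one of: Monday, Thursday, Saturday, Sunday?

May 25, 1905 is a Thursday.
That's 651 days from start to end, counting both.
651 = 7 × 93, so the span is exactly 93 full weeks.
Each full week contributes 4 days from the set (Mon, Thu, Sat, Sun): 93 × 4 = 372.

372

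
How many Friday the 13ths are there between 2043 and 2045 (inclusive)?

6

Friday-the-13ths by year:
2043: Feb, Mar, Nov
2044: May
2045: Jan, Oct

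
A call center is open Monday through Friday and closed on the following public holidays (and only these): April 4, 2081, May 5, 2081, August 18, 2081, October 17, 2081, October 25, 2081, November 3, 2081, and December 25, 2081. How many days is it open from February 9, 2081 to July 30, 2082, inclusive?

378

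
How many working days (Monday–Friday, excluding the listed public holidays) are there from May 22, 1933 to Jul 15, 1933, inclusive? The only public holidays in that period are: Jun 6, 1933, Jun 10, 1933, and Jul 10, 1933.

May 22, 1933 is a Monday.
That's 55 days from start to end, counting both.
55 = 7 × 7 + 6, so there are 7 full weeks plus 6 extra days.
Each full week contributes 5 weekdays (Mon–Fri): 7 × 5 = 35.
The 6 extra days are Monday, Tuesday, Wednesday, Thursday, Friday, Saturday — 5 of them qualify.
Total: 35 + 5 = 40.
Holidays: Jun 6, 1933 (Tue); Jun 10, 1933 (Sat); Jul 10, 1933 (Mon).
2 of the 3 holidays fall on weekdays; the rest are weekends and were already excluded.
Business days: 40 − 2 = 38.

38 working days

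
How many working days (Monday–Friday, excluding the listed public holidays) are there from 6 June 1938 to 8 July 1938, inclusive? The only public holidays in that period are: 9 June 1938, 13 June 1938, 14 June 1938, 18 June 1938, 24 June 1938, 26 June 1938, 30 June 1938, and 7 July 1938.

6 June 1938 is a Monday.
The range spans 33 days (inclusive of both endpoints).
33 = 7 × 4 + 5, so there are 4 full weeks plus 5 extra days.
Each full week contributes 5 weekdays (Mon–Fri): 4 × 5 = 20.
The 5 extra days are Mon, Tue, Wed, Thu, Fri — 5 of them qualify.
Total: 20 + 5 = 25.
Holidays: 9 June 1938 (Thu); 13 June 1938 (Mon); 14 June 1938 (Tue); 18 June 1938 (Sat); 24 June 1938 (Fri); 26 June 1938 (Sun); 30 June 1938 (Thu); 7 July 1938 (Thu).
6 of the 8 holidays fall on weekdays; the rest are weekends and were already excluded.
Business days: 25 − 6 = 19.

19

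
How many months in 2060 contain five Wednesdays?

4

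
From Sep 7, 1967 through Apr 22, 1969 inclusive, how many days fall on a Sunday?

Sep 7, 1967 is a Thursday.
That's 594 days from start to end, counting both.
594 = 7 × 84 + 6, so there are 84 full weeks plus 6 extra days.
Each full week contributes one Sunday: 84 so far.
The 6 extra days are Thu, Fri, Sat, Sun, Mon, Tue — 1 of them qualifies.
Total: 84 + 1 = 85.

85 Sundays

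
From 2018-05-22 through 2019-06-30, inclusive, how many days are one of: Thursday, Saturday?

2018-05-22 is a Tuesday.
That's 405 days from start to end, counting both.
405 = 7 × 57 + 6, so there are 57 full weeks plus 6 extra days.
Each full week contributes 2 days from the set (Thu, Sat): 57 × 2 = 114.
The 6 extra days are Tue, Wed, Thu, Fri, Sat, Sun — 2 of them qualify.
Total: 114 + 2 = 116.

116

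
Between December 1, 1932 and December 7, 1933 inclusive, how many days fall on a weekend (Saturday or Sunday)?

December 1, 1932 is a Thursday.
The range spans 372 days (inclusive of both endpoints).
372 = 7 × 53 + 1, so there are 53 full weeks plus 1 extra day.
Each full week contributes 2 weekend days (Sat, Sun): 53 × 2 = 106.
The 1 extra day is Thu — none qualify.
Total: 106 + 0 = 106.

106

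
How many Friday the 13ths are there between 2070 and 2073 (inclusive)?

Friday-the-13ths by year:
2070: Jun
2071: Feb, Mar, Nov
2072: May
2073: Jan, Oct

7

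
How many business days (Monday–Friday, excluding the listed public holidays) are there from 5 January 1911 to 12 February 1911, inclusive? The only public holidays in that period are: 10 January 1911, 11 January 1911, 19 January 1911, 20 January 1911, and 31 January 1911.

5 January 1911 is a Thursday.
That's 39 days from start to end, counting both.
39 = 7 × 5 + 4, so there are 5 full weeks plus 4 extra days.
Each full week contributes 5 weekdays (Mon–Fri): 5 × 5 = 25.
The 4 extra days are Thu, Fri, Sat, Sun — 2 of them qualify.
Total: 25 + 2 = 27.
Holidays: 10 January 1911 (Tue); 11 January 1911 (Wed); 19 January 1911 (Thu); 20 January 1911 (Fri); 31 January 1911 (Tue).
All 5 holidays fall on weekdays, so subtract 5.
Business days: 27 − 5 = 22.

22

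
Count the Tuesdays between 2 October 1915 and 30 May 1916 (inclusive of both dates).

35 Tuesdays

2 October 1915 is a Saturday.
That's 242 days from start to end, counting both.
242 = 7 × 34 + 4, so there are 34 full weeks plus 4 extra days.
Each full week contributes one Tuesday: 34 so far.
The 4 extra days are Saturday, Sunday, Monday, Tuesday — 1 of them qualifies.
Total: 34 + 1 = 35.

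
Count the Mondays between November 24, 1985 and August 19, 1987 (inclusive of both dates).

November 24, 1985 is a Sunday.
From November 24, 1985 to August 19, 1987 is 634 days inclusive.
634 = 7 × 90 + 4, so there are 90 full weeks plus 4 extra days.
Each full week contributes one Monday: 90 so far.
The 4 extra days are Sunday, Monday, Tuesday, Wednesday — 1 of them qualifies.
Total: 90 + 1 = 91.

91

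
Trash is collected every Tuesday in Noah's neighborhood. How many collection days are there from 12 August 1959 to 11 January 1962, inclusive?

12 August 1959 is a Wednesday.
From 12 August 1959 to 11 January 1962 is 884 days inclusive.
884 = 7 × 126 + 2, so there are 126 full weeks plus 2 extra days.
Each full week contributes one Tuesday: 126 so far.
The 2 extra days are Wed, Thu — none qualify.
Total: 126 + 0 = 126.

126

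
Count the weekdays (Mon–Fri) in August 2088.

August 1, 2088 is a Sunday.
That's 31 days from start to end, counting both.
31 = 7 × 4 + 3, so there are 4 full weeks plus 3 extra days.
Each full week contributes 5 weekdays (Mon–Fri): 4 × 5 = 20.
The 3 extra days are Sun, Mon, Tue — 2 of them qualify.
Total: 20 + 2 = 22.

22 weekdays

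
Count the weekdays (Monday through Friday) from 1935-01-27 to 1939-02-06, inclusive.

1051

1935-01-27 is a Sunday.
That's 1472 days from start to end, counting both.
1472 = 7 × 210 + 2, so there are 210 full weeks plus 2 extra days.
Each full week contributes 5 weekdays (Mon–Fri): 210 × 5 = 1050.
The 2 extra days are Sun, Mon — 1 of them qualifies.
Total: 1050 + 1 = 1051.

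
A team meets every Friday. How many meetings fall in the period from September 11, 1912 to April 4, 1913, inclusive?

September 11, 1912 is a Wednesday.
That's 206 days from start to end, counting both.
206 = 7 × 29 + 3, so there are 29 full weeks plus 3 extra days.
Each full week contributes one Friday: 29 so far.
The 3 extra days are Wednesday, Thursday, Friday — 1 of them qualifies.
Total: 29 + 1 = 30.

30 Fridays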